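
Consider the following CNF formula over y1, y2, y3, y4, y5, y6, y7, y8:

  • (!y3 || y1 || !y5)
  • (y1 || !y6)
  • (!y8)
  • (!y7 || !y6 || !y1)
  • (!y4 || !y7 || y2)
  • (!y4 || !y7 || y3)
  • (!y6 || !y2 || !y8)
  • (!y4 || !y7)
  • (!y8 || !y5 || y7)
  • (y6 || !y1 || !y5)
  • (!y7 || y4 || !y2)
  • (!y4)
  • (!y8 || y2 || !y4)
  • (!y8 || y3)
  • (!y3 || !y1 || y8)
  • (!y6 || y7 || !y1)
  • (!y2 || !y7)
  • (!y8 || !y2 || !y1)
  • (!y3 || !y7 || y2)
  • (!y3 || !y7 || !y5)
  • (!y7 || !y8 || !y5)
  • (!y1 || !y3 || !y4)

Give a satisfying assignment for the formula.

(!y8) is a unit clause, so y8 = False.
(!y4) is a unit clause, so y4 = False.
y3 occurs only negated in the remaining clauses — set y3 = False.
y5 occurs only negated in the remaining clauses — set y5 = False.
Try y1 = True.
Branch on y2: take y2 = False.
Try y6 = False.
y7 is now unconstrained; take y7 = True.

y1=True, y2=False, y3=False, y4=False, y5=False, y6=False, y7=True, y8=False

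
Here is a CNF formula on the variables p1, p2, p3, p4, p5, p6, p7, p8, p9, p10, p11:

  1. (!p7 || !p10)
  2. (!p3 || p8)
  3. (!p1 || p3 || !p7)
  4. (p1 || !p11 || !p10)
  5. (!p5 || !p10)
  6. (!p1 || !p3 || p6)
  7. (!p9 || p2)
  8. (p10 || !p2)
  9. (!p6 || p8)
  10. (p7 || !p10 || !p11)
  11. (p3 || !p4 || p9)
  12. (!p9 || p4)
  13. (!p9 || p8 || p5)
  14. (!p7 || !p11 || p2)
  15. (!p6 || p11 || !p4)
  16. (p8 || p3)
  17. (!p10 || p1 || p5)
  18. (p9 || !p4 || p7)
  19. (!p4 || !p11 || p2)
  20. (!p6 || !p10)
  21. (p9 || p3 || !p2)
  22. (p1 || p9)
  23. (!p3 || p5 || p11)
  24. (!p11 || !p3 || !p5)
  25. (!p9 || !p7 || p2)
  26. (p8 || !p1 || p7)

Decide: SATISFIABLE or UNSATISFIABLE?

SATISFIABLE

p8 occurs only positively in the remaining clauses — set p8 = True.
Set p1 = True and propagate.
For the remaining variables, p2 = False, p3 = False, p4 = False, p5 = True, p6 = True, p7 = False, p9 = False, p10 = False, p11 = True works.
So p1=True  p2=False  p3=False  p4=False  p5=True  p6=True  p7=False  p8=True  p9=False  p10=False  p11=True is a satisfying assignment.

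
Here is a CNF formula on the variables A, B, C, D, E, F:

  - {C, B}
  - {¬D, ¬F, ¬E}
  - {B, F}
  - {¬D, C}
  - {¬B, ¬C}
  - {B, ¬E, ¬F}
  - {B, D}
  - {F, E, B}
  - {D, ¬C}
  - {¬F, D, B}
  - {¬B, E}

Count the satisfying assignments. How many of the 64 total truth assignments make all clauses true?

Satisfying assignments:
  A=F B=F C=T D=T E=F F=T
  A=F B=T C=F D=F E=T F=F
  A=F B=T C=F D=F E=T F=T
  A=T B=F C=T D=T E=F F=T
  A=T B=T C=F D=F E=T F=F
  A=T B=T C=F D=F E=T F=T
That's 6 in total.

6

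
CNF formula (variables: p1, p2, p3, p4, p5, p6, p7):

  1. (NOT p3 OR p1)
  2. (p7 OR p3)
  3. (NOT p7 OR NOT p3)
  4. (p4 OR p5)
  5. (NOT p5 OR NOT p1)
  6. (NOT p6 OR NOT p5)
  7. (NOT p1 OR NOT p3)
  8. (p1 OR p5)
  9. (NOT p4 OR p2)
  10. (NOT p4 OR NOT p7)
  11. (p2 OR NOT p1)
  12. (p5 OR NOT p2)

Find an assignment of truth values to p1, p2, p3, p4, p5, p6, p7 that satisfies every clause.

p1 = False, p2 = False, p3 = False, p4 = False, p5 = True, p6 = False, p7 = True

Pure literal: p6 appears only negated; assign p6 = False.
Branch on p1: take p1 = False.
  then p3 is forced to False.
  then p7 is forced to True.
  then p5 is forced to True.
  then p4 is forced to False.
p2 is now unconstrained; take p2 = False.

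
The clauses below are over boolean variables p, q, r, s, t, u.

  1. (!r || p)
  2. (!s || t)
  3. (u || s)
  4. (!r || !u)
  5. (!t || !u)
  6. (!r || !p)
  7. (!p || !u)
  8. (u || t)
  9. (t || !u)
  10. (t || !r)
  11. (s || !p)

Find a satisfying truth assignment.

p=T, q=F, r=F, s=T, t=T, u=F

r occurs only negated in the remaining clauses — set r = False.
Branch on p: take p = True.
  then u is forced to False.
  then s is forced to True.
  then t is forced to True.
q is now unconstrained; take q = False.
Every clause has at least one true literal under this assignment.
Check each clause:
  1. (!r || p) — p is true.
  2. (t || !s) — t is true.
  3. (s || u) — s is true.
  4. (!r || !u) — !u is true.
  5. (!t || !u) — !u is true.
  6. (!p || !r) — !r is true.
  7. (!p || !u) — !u is true.
  8. (u || t) — t is true.
  9. (!u || t) — !u is true.
  10. (!r || t) — !r is true.
  11. (s || !p) — s is true.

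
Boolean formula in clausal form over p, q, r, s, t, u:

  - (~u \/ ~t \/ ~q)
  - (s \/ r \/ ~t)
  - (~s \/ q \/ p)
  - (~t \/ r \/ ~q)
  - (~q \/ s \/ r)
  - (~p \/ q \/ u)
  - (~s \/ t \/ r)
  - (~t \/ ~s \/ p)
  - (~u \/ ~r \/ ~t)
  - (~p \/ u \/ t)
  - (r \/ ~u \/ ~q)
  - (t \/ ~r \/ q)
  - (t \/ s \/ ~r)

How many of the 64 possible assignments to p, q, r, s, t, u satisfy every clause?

Case analysis on t and r:
  t=1, r=1: remaining (p,q,s,u) ∈ {(0,0,0,0); (0,1,0,0); (1,1,0,0); (1,1,1,0)} — 4.
  t=1, r=0: remaining (p,q,s,u) ∈ {(1,0,1,1)} — 1.
  t=0, r=1: remaining (p,q,s,u) ∈ {(0,1,1,0); (0,1,1,1); (1,1,1,1)} — 3.
  t=0, r=0: remaining (p,q,s,u) ∈ {(0,0,0,0); (0,0,0,1); (1,0,0,1)} — 3.
Total: 4 + 1 + 3 + 3 = 11.

11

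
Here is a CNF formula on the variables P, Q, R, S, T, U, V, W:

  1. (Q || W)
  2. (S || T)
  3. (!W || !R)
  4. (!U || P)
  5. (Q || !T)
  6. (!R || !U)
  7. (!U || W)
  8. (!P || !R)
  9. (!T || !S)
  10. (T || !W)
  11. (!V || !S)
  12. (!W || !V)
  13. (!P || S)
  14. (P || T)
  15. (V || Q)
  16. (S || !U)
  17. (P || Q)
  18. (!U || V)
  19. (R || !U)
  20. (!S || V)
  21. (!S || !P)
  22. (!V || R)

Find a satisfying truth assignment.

P = 0, Q = 1, R = 0, S = 0, T = 1, U = 0, V = 0, W = 0

Pure literal: Q appears only positively; assign Q = True.
U occurs only negated in the remaining clauses — set U = False.
Set P = False and propagate.
  then T is forced to True.
  then S is forced to False.
Set R = False and propagate.
  then V is forced to False.
W is now unconstrained; take W = False.
Every clause has at least one true literal under this assignment.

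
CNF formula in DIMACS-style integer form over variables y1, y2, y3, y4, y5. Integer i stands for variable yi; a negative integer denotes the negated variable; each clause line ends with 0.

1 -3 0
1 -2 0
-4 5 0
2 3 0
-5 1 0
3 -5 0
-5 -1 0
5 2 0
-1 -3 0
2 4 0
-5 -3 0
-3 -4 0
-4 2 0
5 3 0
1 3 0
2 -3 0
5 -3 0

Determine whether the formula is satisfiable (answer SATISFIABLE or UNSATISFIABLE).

y3 = True:
  propagation gives y1=True; an empty clause results — contradiction.
y3 = False:
  propagation gives y2=True, y1=True, y5=False; an empty clause results — contradiction.
Every branch closes, so no satisfying assignment exists.

UNSATISFIABLE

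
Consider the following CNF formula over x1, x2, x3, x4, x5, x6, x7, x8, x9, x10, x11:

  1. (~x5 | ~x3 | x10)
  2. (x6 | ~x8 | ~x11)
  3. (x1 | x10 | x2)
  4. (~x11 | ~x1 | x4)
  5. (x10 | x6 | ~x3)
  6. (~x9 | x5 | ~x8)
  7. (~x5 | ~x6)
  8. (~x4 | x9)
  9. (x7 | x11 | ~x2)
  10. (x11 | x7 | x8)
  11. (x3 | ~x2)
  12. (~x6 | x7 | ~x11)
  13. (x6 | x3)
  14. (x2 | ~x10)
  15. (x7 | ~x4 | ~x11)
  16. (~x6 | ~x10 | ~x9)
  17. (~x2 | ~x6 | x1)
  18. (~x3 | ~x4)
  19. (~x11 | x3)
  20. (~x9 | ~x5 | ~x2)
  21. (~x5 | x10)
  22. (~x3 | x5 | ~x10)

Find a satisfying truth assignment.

x1=T, x2=F, x3=T, x4=F, x5=F, x6=T, x7=T, x8=T, x9=F, x10=F, x11=F

Check each clause:
  1. (~x3 | ~x5 | x10) — ~x5 is true.
  2. (~x11 | x6 | ~x8) — ~x11 is true.
  3. (x1 | x10 | x2) — x1 is true.
  4. (x4 | ~x11 | ~x1) — ~x11 is true.
  5. (~x3 | x10 | x6) — x6 is true.
  6. (~x9 | ~x8 | x5) — ~x9 is true.
  7. (~x6 | ~x5) — ~x5 is true.
  8. (~x4 | x9) — ~x4 is true.
  9. (x11 | x7 | ~x2) — ~x2 is true.
  10. (x8 | x7 | x11) — x8 is true.
  11. (~x2 | x3) — x3 is true.
  12. (~x11 | ~x6 | x7) — ~x11 is true.
  13. (x3 | x6) — x3 is true.
  14. (~x10 | x2) — ~x10 is true.
  15. (x7 | ~x11 | ~x4) — ~x4 is true.
  16. (~x10 | ~x9 | ~x6) — ~x10 is true.
  17. (~x2 | ~x6 | x1) — x1 is true.
  18. (~x4 | ~x3) — ~x4 is true.
  19. (x3 | ~x11) — x3 is true.
  20. (~x5 | ~x9 | ~x2) — ~x5 is true.
  21. (~x5 | x10) — ~x5 is true.
  22. (~x3 | x5 | ~x10) — ~x10 is true.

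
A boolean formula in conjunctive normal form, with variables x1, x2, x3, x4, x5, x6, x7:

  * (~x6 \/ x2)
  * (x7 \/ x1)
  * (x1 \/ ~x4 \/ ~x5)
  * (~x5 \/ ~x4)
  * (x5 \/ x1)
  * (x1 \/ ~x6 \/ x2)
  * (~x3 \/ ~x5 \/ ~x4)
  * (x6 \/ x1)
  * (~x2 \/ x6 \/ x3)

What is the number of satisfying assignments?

32

Case analysis on x1 and x5:
  x1=1, x5=1: x7 free; 5 ways for (x2,x3,x4,x6) × 2^1 = 10.
  x1=1, x5=0: x4, x7 free; 5 ways for (x2,x3,x6) × 2^2 = 20.
  x1=0, x5=1: remaining (x2,x3,x4,x6,x7) ∈ {(1,0,0,1,1); (1,1,0,1,1)} — 2.
  x1=0, x5=0: a clause becomes empty — 0.
Total: 10 + 20 + 2 + 0 = 32.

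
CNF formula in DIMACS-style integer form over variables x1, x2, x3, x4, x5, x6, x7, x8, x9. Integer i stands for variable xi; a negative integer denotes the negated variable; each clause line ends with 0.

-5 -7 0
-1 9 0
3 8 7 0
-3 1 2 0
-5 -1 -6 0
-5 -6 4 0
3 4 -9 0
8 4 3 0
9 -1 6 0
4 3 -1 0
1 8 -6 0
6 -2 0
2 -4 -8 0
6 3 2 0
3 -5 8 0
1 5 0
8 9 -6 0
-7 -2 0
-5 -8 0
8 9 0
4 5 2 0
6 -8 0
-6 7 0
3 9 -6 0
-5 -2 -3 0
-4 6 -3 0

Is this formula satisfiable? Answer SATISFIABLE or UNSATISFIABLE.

SATISFIABLE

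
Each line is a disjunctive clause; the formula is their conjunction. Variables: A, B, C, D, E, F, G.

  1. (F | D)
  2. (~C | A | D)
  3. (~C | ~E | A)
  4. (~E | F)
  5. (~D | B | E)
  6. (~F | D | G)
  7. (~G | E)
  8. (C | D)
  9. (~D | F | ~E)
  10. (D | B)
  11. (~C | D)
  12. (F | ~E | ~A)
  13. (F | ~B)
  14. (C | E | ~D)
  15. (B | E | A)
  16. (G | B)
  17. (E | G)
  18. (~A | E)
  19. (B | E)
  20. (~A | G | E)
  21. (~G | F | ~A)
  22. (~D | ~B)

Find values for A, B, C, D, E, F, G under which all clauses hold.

A = T, B = F, C = T, D = T, E = T, F = T, G = T

Check each clause:
  1. (D | F) — D is true.
  2. (A | D | ~C) — A is true.
  3. (~C | A | ~E) — A is true.
  4. (F | ~E) — F is true.
  5. (B | E | ~D) — E is true.
  6. (~F | G | D) — D is true.
  7. (E | ~G) — E is true.
  8. (C | D) — C is true.
  9. (~D | ~E | F) — F is true.
  10. (B | D) — D is true.
  11. (D | ~C) — D is true.
  12. (F | ~E | ~A) — F is true.
  13. (~B | F) — ~B is true.
  14. (E | C | ~D) — C is true.
  15. (E | A | B) — A is true.
  16. (B | G) — G is true.
  17. (G | E) — E is true.
  18. (E | ~A) — E is true.
  19. (B | E) — E is true.
  20. (E | G | ~A) — E is true.
  21. (~G | ~A | F) — F is true.
  22. (~B | ~D) — ~B is true.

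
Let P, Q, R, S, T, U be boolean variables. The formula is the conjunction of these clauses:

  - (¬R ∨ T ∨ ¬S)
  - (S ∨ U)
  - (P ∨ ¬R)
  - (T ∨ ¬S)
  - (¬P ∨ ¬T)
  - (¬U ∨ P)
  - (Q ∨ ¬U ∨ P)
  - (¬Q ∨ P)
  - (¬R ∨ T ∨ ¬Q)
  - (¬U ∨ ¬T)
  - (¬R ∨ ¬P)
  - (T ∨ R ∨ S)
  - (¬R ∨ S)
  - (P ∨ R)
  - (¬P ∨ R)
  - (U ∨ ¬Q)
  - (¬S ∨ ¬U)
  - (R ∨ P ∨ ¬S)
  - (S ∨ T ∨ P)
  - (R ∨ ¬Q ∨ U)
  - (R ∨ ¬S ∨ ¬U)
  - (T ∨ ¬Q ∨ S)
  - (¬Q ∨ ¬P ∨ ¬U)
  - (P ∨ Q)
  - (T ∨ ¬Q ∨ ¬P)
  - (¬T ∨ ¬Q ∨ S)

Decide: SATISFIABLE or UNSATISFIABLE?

P = True:
  propagation gives T=False, S=False, U=True, R=False; an empty clause results — contradiction.
P = False:
  propagation gives R=False; an empty clause results — contradiction.
Every branch closes, so no satisfying assignment exists.

UNSATISFIABLE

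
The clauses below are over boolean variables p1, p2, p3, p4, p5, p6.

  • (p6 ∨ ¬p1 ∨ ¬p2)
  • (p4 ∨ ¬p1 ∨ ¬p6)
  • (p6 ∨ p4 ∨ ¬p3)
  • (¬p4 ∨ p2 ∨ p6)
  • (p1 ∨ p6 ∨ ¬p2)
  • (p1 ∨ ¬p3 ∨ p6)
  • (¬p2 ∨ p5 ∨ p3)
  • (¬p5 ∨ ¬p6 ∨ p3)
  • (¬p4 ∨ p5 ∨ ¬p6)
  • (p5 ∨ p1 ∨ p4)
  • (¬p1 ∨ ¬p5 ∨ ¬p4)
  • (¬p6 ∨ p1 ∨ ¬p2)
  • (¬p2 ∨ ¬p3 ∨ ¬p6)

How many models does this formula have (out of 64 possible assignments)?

5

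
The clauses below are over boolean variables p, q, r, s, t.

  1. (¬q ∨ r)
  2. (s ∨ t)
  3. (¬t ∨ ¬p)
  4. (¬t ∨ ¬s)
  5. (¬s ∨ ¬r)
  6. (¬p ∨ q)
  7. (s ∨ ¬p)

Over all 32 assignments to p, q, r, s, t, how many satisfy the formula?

Satisfying assignments:
  p=0 q=0 r=0 s=0 t=1
  p=0 q=0 r=0 s=1 t=0
  p=0 q=0 r=1 s=0 t=1
  p=0 q=1 r=1 s=0 t=1
That's 4 in total.

4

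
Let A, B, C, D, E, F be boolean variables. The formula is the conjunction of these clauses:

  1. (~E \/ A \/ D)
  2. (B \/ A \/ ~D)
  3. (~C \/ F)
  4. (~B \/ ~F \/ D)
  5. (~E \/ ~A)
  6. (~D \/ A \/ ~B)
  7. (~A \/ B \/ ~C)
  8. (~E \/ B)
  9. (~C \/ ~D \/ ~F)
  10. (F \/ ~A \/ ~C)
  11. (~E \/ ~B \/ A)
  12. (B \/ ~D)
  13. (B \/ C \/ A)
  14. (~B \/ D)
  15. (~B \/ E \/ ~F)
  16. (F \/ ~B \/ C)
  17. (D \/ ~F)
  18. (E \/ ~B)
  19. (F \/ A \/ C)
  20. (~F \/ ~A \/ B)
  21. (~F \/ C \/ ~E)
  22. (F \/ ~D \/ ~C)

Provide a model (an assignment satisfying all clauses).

A = 1, B = 0, C = 0, D = 0, E = 0, F = 0

Set A = True and propagate.
  then E is forced to False.
  then B is forced to False.
  then C is forced to False.
  then D is forced to False.
  then F is forced to False.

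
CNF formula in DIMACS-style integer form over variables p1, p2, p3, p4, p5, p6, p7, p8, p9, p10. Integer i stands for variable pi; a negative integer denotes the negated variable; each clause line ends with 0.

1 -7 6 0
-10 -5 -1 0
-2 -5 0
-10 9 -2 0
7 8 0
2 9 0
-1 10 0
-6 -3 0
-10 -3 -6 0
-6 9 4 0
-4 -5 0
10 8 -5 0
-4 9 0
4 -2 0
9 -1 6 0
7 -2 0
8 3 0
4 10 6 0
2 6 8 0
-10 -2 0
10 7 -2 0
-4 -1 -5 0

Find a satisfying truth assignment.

p1 = T  p2 = F  p3 = T  p4 = T  p5 = F  p6 = F  p7 = F  p8 = T  p9 = T  p10 = T

Check each clause:
  1. (p6 OR p1 OR NOT p7) — NOT p7 is true.
  2. (NOT p10 OR NOT p1 OR NOT p5) — NOT p5 is true.
  3. (NOT p5 OR NOT p2) — NOT p5 is true.
  4. (NOT p10 OR NOT p2 OR p9) — p9 is true.
  5. (p8 OR p7) — p8 is true.
  6. (p2 OR p9) — p9 is true.
  7. (NOT p1 OR p10) — p10 is true.
  8. (NOT p3 OR NOT p6) — NOT p6 is true.
  9. (NOT p3 OR NOT p10 OR NOT p6) — NOT p6 is true.
  10. (p9 OR NOT p6 OR p4) — p9 is true.
  11. (NOT p4 OR NOT p5) — NOT p5 is true.
  12. (p8 OR p10 OR NOT p5) — p8 is true.
  13. (p9 OR NOT p4) — p9 is true.
  14. (NOT p2 OR p4) — p4 is true.
  15. (p9 OR p6 OR NOT p1) — p9 is true.
  16. (NOT p2 OR p7) — NOT p2 is true.
  17. (p3 OR p8) — p8 is true.
  18. (p4 OR p10 OR p6) — p10 is true.
  19. (p2 OR p8 OR p6) — p8 is true.
  20. (NOT p10 OR NOT p2) — NOT p2 is true.
  21. (NOT p2 OR p10 OR p7) — p10 is true.
  22. (NOT p1 OR NOT p4 OR NOT p5) — NOT p5 is true.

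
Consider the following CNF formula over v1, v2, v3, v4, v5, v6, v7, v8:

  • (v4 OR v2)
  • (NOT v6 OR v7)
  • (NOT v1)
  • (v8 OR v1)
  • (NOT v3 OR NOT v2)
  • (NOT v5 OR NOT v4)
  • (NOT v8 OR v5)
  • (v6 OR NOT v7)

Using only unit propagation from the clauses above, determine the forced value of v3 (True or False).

Unit clause (NOT v1) sets v1 = False.
(v1 OR v8) with v1 = False leaves only v8, so v8 = True.
In (v5 OR NOT v8), NOT v8 is now false; v5 must hold, so v5 = True.
(NOT v5 OR NOT v4): since v5 = True, the clause reduces to (NOT v4). v4 = False.
In (v4 OR v2), v4 is now false; v2 must hold, so v2 = True.
From (NOT v3 OR NOT v2) and v2 = True: v3 = False.

False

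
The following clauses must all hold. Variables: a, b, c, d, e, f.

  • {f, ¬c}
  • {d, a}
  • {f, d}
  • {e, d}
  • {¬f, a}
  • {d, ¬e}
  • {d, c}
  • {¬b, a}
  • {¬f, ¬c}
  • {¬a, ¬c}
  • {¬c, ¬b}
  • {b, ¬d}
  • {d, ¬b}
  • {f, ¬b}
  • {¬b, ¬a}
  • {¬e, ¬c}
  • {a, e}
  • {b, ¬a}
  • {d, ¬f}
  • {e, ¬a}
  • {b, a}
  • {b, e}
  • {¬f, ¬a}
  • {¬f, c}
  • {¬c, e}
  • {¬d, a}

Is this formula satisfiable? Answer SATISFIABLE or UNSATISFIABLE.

UNSATISFIABLE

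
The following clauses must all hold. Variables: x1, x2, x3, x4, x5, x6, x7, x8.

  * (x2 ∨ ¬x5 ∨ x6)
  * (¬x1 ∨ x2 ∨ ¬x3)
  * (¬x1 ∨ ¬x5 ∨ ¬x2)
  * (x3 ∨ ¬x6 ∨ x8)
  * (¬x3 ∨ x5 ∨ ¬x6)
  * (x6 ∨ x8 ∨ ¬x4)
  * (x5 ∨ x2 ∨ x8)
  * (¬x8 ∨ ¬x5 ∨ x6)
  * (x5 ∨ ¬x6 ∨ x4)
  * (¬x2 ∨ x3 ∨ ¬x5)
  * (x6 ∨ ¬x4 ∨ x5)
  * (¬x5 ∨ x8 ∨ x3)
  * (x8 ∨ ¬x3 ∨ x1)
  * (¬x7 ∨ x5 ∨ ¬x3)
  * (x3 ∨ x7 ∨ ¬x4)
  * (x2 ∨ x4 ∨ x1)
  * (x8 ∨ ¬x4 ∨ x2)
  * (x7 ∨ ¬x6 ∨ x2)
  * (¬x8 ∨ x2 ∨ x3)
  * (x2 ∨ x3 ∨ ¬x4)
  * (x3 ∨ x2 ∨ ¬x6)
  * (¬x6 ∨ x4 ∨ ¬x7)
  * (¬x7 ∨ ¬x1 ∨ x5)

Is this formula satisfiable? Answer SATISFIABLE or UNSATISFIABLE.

SATISFIABLE

Branch on x1: take x1 = True.
Try x2 = True.
  then x5 is forced to False.
  then x7 is forced to False.
Set x3 = True and propagate.
  then x6 is forced to False.
  then x4 is forced to False.
x8 is now unconstrained; take x8 = False.
Every clause has at least one true literal under this assignment.
So x1 = True, x2 = True, x3 = True, x4 = False, x5 = False, x6 = False, x7 = False, x8 = False is a satisfying assignment.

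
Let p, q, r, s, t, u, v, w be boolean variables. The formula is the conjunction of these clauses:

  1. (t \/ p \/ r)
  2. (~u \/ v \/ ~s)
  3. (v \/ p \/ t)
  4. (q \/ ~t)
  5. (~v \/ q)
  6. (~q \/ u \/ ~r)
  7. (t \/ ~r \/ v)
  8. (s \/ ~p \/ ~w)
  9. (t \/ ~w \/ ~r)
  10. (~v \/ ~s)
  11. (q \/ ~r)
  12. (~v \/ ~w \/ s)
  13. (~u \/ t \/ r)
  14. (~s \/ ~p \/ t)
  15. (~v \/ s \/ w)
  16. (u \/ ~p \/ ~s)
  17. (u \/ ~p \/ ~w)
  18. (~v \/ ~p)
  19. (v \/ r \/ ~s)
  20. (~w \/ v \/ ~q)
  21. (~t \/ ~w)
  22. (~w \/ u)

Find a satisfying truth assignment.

Set p = True and propagate.
  then v is forced to False.
Try q = True.
  then w is forced to False.
Set r = False and propagate.
  then s is forced to False.
For the remaining variables, t = True, u = True works.

p = True, q = True, r = False, s = False, t = True, u = True, v = False, w = False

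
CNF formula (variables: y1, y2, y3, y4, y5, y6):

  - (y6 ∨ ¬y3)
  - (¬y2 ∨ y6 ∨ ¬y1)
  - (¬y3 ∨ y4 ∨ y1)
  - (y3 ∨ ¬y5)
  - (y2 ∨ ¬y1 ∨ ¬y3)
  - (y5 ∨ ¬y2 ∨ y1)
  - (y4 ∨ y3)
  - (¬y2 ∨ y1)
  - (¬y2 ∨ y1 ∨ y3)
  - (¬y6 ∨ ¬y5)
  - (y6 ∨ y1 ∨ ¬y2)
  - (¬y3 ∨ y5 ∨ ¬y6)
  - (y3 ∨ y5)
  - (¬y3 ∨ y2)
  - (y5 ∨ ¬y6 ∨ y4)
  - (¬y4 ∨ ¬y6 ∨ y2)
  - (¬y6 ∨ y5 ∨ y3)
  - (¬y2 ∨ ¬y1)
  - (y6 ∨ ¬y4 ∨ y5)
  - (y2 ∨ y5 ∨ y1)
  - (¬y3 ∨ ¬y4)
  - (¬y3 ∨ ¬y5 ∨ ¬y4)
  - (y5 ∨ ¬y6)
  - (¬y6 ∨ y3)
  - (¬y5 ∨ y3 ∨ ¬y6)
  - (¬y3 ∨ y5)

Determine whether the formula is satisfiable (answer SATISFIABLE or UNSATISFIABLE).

y3 = True:
  propagation gives y6=True, y5=False; an empty clause results — contradiction.
y3 = False:
  propagation gives y5=False; an empty clause results — contradiction.
Every branch closes, so no satisfying assignment exists.

UNSATISFIABLE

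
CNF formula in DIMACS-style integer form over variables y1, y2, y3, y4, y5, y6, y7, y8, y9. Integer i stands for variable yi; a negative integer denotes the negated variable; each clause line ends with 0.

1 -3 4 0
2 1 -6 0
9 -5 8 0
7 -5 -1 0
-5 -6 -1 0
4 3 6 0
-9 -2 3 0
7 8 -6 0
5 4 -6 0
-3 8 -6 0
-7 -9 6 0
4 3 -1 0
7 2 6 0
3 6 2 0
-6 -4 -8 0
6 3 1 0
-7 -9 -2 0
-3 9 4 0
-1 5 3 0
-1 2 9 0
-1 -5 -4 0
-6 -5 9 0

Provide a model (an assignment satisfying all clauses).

Try y1 = False.
Try y2 = True.
The remaining clauses are satisfied by y3 = True, y4 = True, y5 = False, y6 = False, y7 = False, y8 = True, y9 = True.

y1 = False, y2 = True, y3 = True, y4 = True, y5 = False, y6 = False, y7 = False, y8 = True, y9 = True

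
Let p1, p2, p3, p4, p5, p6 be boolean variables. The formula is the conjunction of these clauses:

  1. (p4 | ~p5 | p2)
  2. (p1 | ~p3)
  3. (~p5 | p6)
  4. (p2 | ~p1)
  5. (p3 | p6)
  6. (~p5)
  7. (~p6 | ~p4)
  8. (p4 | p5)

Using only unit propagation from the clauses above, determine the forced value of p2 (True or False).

True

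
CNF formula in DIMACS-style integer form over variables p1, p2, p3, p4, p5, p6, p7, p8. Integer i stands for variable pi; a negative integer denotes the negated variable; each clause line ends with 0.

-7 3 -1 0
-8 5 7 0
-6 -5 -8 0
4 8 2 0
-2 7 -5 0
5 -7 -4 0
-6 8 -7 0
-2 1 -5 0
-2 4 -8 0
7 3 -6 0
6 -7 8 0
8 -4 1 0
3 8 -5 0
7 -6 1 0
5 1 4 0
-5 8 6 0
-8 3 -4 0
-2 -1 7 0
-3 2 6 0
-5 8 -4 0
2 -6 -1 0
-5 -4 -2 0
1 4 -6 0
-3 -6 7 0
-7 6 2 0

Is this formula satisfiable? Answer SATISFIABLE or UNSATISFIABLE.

Set p1 = True and propagate.
Try p2 = False.
  then p6 is forced to False.
  then p3 is forced to False.
  then p7 is forced to False.
Try p4 = True.
  then p8 is forced to False.
  then p5 is forced to False.
So p1=True, p2=False, p3=False, p4=True, p5=False, p6=False, p7=False, p8=False is a satisfying assignment.

SATISFIABLE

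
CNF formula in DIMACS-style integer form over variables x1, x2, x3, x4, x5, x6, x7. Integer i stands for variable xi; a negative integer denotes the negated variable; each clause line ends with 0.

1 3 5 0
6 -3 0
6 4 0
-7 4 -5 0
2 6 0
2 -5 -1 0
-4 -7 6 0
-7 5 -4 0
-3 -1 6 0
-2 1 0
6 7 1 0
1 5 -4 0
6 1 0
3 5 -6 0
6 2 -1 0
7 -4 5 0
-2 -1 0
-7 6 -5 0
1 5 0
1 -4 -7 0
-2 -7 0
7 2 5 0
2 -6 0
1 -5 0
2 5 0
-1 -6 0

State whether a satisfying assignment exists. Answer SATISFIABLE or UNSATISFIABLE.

x1 = True:
  propagation gives x2=False, x6=True; an empty clause results — contradiction.
x1 = False:
  propagation gives x2=False, x6=True; an empty clause results — contradiction.
Every branch closes, so no satisfying assignment exists.

UNSATISFIABLE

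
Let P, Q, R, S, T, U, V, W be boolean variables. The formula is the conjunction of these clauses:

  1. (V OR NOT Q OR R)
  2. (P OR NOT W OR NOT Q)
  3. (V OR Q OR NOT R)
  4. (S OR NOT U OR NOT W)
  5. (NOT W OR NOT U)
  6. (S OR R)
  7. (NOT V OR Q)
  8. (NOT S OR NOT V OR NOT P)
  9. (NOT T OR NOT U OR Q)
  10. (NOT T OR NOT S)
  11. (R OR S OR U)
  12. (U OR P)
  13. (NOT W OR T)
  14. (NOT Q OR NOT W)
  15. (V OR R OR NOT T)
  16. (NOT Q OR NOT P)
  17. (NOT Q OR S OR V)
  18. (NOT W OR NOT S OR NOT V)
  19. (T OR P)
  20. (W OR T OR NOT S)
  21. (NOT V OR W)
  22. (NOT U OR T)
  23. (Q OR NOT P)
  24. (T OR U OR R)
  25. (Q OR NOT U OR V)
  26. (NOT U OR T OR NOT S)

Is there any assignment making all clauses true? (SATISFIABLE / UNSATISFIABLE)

UNSATISFIABLE

Q = True:
  propagation gives W=False, P=False, U=True, T=True; an empty clause results — contradiction.
Q = False:
  propagation gives V=False, R=False, S=True, T=False; an empty clause results — contradiction.
Every branch closes, so no satisfying assignment exists.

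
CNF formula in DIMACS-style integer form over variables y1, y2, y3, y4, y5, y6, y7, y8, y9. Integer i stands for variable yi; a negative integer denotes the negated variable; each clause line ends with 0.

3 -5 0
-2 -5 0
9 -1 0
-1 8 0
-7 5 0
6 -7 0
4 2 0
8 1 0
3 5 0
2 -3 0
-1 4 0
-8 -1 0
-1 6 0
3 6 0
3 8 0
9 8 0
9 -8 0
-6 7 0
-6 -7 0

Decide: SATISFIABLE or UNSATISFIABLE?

SATISFIABLE

y9 occurs only positively in the remaining clauses — set y9 = True.
Branch on y1: take y1 = False.
  then y8 is forced to True.
Set y2 = True and propagate.
  then y5 is forced to False.
  then y7 is forced to False.
  then y3 is forced to True.
  then y6 is forced to False.
y4 is now unconstrained; take y4 = False.
Every clause has at least one true literal under this assignment.
So y1=False  y2=True  y3=True  y4=False  y5=False  y6=False  y7=False  y8=True  y9=True is a satisfying assignment.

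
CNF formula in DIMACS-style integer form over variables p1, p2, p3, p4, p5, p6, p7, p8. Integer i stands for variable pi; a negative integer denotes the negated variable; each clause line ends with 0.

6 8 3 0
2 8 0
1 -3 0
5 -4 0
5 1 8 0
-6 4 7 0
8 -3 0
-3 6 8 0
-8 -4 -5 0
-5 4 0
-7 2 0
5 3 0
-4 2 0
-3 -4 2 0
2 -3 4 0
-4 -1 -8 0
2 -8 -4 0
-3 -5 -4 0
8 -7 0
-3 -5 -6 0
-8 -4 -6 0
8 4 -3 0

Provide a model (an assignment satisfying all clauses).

p1=T, p2=T, p3=T, p4=F, p5=F, p6=F, p7=T, p8=T

Check each clause:
  1. (p6 || p3 || p8) — p8 is true.
  2. (p2 || p8) — p8 is true.
  3. (p1 || !p3) — p1 is true.
  4. (!p4 || p5) — !p4 is true.
  5. (p8 || p1 || p5) — p8 is true.
  6. (p7 || p4 || !p6) — !p6 is true.
  7. (p8 || !p3) — p8 is true.
  8. (p6 || p8 || !p3) — p8 is true.
  9. (!p4 || !p5 || !p8) — !p5 is true.
  10. (p4 || !p5) — !p5 is true.
  11. (p2 || !p7) — p2 is true.
  12. (p3 || p5) — p3 is true.
  13. (p2 || !p4) — p2 is true.
  14. (!p4 || !p3 || p2) — p2 is true.
  15. (p4 || !p3 || p2) — p2 is true.
  16. (!p4 || !p1 || !p8) — !p4 is true.
  17. (!p8 || !p4 || p2) — p2 is true.
  18. (!p5 || !p4 || !p3) — !p5 is true.
  19. (!p7 || p8) — p8 is true.
  20. (!p3 || !p6 || !p5) — !p6 is true.
  21. (!p6 || !p8 || !p4) — !p6 is true.
  22. (p4 || p8 || !p3) — p8 is true.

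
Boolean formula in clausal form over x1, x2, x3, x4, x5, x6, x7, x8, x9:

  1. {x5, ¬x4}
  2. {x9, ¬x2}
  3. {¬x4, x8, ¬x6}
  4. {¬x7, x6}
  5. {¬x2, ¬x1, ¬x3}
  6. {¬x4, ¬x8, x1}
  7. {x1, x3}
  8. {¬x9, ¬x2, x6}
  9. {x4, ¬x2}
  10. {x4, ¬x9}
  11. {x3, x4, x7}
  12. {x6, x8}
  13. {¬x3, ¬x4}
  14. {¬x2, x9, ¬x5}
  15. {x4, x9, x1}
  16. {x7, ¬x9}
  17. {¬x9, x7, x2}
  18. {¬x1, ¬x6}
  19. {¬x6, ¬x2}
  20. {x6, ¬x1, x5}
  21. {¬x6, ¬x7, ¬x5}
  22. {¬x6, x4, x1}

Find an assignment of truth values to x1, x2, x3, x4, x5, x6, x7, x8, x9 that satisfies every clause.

x1=1, x2=0, x3=1, x4=0, x5=1, x6=0, x7=0, x8=1, x9=0

Check each clause:
  1. {¬x4, x5} — ¬x4 is true.
  2. {x9, ¬x2} — ¬x2 is true.
  3. {¬x4, ¬x6, x8} — x8 is true.
  4. {¬x7, x6} — ¬x7 is true.
  5. {¬x1, ¬x3, ¬x2} — ¬x2 is true.
  6. {¬x4, x1, ¬x8} — x1 is true.
  7. {x3, x1} — x1 is true.
  8. {x6, ¬x9, ¬x2} — ¬x2 is true.
  9. {¬x2, x4} — ¬x2 is true.
  10. {x4, ¬x9} — ¬x9 is true.
  11. {x7, x4, x3} — x3 is true.
  12. {x8, x6} — x8 is true.
  13. {¬x3, ¬x4} — ¬x4 is true.
  14. {¬x2, x9, ¬x5} — ¬x2 is true.
  15. {x4, x1, x9} — x1 is true.
  16. {x7, ¬x9} — ¬x9 is true.
  17. {¬x9, x2, x7} — ¬x9 is true.
  18. {¬x1, ¬x6} — ¬x6 is true.
  19. {¬x6, ¬x2} — ¬x6 is true.
  20. {¬x1, x5, x6} — x5 is true.
  21. {¬x6, ¬x5, ¬x7} — ¬x7 is true.
  22. {x1, ¬x6, x4} — x1 is true.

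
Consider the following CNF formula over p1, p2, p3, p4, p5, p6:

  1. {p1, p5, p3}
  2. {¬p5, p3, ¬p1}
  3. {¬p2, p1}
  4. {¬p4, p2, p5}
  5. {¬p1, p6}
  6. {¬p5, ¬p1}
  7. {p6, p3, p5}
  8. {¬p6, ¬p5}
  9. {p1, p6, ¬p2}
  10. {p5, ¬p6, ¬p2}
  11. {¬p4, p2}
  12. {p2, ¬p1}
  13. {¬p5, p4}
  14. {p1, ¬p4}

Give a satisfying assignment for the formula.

p1 = F, p2 = F, p3 = T, p4 = F, p5 = F, p6 = F

Check each clause:
  1. {p3, p1, p5} — p3 is true.
  2. {¬p1, ¬p5, p3} — p3 is true.
  3. {p1, ¬p2} — ¬p2 is true.
  4. {p2, p5, ¬p4} — ¬p4 is true.
  5. {¬p1, p6} — ¬p1 is true.
  6. {¬p1, ¬p5} — ¬p5 is true.
  7. {p3, p6, p5} — p3 is true.
  8. {¬p5, ¬p6} — ¬p6 is true.
  9. {¬p2, p6, p1} — ¬p2 is true.
  10. {¬p6, ¬p2, p5} — ¬p6 is true.
  11. {p2, ¬p4} — ¬p4 is true.
  12. {p2, ¬p1} — ¬p1 is true.
  13. {¬p5, p4} — ¬p5 is true.
  14. {p1, ¬p4} — ¬p4 is true.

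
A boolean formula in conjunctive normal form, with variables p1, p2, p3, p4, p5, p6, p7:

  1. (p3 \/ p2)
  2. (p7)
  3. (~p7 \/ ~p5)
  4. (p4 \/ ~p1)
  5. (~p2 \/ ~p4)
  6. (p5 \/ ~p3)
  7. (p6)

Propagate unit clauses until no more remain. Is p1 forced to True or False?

False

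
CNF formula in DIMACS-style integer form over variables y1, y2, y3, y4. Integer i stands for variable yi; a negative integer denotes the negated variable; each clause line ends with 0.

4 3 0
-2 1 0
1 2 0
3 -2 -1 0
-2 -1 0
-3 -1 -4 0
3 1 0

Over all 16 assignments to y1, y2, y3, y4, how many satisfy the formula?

2

The models are:
  y1=1 y2=0 y3=0 y4=1
  y1=1 y2=0 y3=1 y4=0
That's 2 in total.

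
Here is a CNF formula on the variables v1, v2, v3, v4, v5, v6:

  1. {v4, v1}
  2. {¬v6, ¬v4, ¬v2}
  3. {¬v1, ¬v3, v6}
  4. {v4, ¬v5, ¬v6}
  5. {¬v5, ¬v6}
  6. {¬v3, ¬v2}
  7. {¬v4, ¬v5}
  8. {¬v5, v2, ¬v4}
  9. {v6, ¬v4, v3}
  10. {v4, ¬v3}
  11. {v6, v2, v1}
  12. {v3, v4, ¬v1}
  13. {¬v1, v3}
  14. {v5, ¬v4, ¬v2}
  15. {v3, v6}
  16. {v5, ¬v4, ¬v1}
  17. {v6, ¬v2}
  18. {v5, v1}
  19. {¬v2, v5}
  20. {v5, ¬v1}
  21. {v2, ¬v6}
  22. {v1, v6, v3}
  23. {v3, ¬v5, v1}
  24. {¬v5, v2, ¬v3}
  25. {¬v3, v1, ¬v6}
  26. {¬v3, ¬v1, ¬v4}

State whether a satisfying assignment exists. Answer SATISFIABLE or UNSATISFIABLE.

v1 = True:
  propagation gives v3=True, v6=True, v5=False; an empty clause results — contradiction.
v1 = False:
  propagation gives v4=True, v5=False; an empty clause results — contradiction.
Every branch closes, so no satisfying assignment exists.

UNSATISFIABLE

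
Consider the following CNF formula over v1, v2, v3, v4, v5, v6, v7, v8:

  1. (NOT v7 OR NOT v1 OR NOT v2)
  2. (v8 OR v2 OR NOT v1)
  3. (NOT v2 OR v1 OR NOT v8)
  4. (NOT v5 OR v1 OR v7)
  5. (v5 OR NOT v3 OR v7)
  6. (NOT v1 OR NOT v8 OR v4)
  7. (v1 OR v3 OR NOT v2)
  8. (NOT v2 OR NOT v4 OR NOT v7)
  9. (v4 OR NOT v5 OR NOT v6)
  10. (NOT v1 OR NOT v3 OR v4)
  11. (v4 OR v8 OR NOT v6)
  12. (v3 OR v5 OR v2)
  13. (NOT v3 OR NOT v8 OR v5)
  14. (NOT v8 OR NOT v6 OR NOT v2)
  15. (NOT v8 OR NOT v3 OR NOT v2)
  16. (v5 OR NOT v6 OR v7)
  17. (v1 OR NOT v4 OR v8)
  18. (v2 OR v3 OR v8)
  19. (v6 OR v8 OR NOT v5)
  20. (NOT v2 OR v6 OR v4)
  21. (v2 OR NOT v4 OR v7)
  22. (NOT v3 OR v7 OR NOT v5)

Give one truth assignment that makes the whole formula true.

v1=1, v2=1, v3=0, v4=1, v5=1, v6=1, v7=0, v8=0

Check each clause:
  1. (NOT v1 OR NOT v2 OR NOT v7) — NOT v7 is true.
  2. (NOT v1 OR v8 OR v2) — v2 is true.
  3. (NOT v2 OR v1 OR NOT v8) — NOT v8 is true.
  4. (v1 OR v7 OR NOT v5) — v1 is true.
  5. (v5 OR NOT v3 OR v7) — NOT v3 is true.
  6. (NOT v8 OR v4 OR NOT v1) — NOT v8 is true.
  7. (NOT v2 OR v3 OR v1) — v1 is true.
  8. (NOT v2 OR NOT v4 OR NOT v7) — NOT v7 is true.
  9. (NOT v5 OR NOT v6 OR v4) — v4 is true.
  10. (v4 OR NOT v1 OR NOT v3) — v4 is true.
  11. (NOT v6 OR v8 OR v4) — v4 is true.
  12. (v3 OR v5 OR v2) — v2 is true.
  13. (v5 OR NOT v3 OR NOT v8) — NOT v8 is true.
  14. (NOT v8 OR NOT v2 OR NOT v6) — NOT v8 is true.
  15. (NOT v2 OR NOT v3 OR NOT v8) — NOT v8 is true.
  16. (v7 OR NOT v6 OR v5) — v5 is true.
  17. (v8 OR v1 OR NOT v4) — v1 is true.
  18. (v2 OR v8 OR v3) — v2 is true.
  19. (v6 OR NOT v5 OR v8) — v6 is true.
  20. (v6 OR v4 OR NOT v2) — v4 is true.
  21. (v2 OR v7 OR NOT v4) — v2 is true.
  22. (NOT v5 OR v7 OR NOT v3) — NOT v3 is true.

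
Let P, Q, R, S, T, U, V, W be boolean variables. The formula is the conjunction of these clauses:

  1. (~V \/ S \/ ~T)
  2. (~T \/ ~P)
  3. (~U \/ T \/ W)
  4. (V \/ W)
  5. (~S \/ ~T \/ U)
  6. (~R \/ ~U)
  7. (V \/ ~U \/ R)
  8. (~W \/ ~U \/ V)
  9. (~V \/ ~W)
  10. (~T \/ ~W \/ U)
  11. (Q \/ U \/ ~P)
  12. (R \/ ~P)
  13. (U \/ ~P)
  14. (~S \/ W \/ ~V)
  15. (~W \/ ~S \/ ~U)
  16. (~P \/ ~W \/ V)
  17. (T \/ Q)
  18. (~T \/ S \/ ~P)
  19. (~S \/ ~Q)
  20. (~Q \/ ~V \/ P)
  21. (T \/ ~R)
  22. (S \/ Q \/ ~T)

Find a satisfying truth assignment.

P=False  Q=True  R=False  S=False  T=False  U=False  V=False  W=True

Check each clause:
  1. (~T \/ ~V \/ S) — ~V is true.
  2. (~P \/ ~T) — ~T is true.
  3. (~U \/ T \/ W) — W is true.
  4. (W \/ V) — W is true.
  5. (~T \/ U \/ ~S) — ~T is true.
  6. (~R \/ ~U) — ~U is true.
  7. (~U \/ V \/ R) — ~U is true.
  8. (~W \/ ~U \/ V) — ~U is true.
  9. (~W \/ ~V) — ~V is true.
  10. (U \/ ~W \/ ~T) — ~T is true.
  11. (~P \/ U \/ Q) — Q is true.
  12. (~P \/ R) — ~P is true.
  13. (U \/ ~P) — ~P is true.
  14. (~V \/ ~S \/ W) — W is true.
  15. (~U \/ ~W \/ ~S) — ~U is true.
  16. (V \/ ~W \/ ~P) — ~P is true.
  17. (Q \/ T) — Q is true.
  18. (~P \/ S \/ ~T) — ~T is true.
  19. (~S \/ ~Q) — ~S is true.
  20. (~V \/ ~Q \/ P) — ~V is true.
  21. (T \/ ~R) — ~R is true.
  22. (~T \/ Q \/ S) — Q is true.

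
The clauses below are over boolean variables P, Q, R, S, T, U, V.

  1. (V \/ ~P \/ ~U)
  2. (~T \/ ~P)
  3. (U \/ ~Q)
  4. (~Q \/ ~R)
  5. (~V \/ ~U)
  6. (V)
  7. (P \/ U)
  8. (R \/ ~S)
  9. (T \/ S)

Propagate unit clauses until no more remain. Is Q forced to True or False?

Unit clause (V) sets V = True.
(~V \/ ~U) with V = True leaves only ~U, so U = False.
(~Q \/ U): since U = False, the clause reduces to (~Q). Q = False.

False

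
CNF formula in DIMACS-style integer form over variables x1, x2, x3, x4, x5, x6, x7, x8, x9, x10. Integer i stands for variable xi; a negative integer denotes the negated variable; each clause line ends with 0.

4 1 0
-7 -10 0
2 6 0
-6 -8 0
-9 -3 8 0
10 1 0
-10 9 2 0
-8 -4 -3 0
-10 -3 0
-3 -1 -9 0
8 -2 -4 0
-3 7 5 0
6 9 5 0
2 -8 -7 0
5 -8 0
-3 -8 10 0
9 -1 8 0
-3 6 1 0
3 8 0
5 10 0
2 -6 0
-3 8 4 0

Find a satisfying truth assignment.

x1 = 1, x2 = 1, x3 = 0, x4 = 0, x5 = 1, x6 = 0, x7 = 0, x8 = 1, x9 = 0, x10 = 0

Check each clause:
  1. (x1 \/ x4) — x1 is true.
  2. (~x7 \/ ~x10) — ~x7 is true.
  3. (x2 \/ x6) — x2 is true.
  4. (~x6 \/ ~x8) — ~x6 is true.
  5. (~x9 \/ ~x3 \/ x8) — x8 is true.
  6. (x1 \/ x10) — x1 is true.
  7. (x2 \/ ~x10 \/ x9) — x2 is true.
  8. (~x4 \/ ~x8 \/ ~x3) — ~x4 is true.
  9. (~x10 \/ ~x3) — ~x3 is true.
  10. (~x9 \/ ~x3 \/ ~x1) — ~x3 is true.
  11. (~x2 \/ x8 \/ ~x4) — x8 is true.
  12. (x5 \/ ~x3 \/ x7) — x5 is true.
  13. (x6 \/ x5 \/ x9) — x5 is true.
  14. (~x8 \/ x2 \/ ~x7) — ~x7 is true.
  15. (x5 \/ ~x8) — x5 is true.
  16. (~x8 \/ x10 \/ ~x3) — ~x3 is true.
  17. (~x1 \/ x8 \/ x9) — x8 is true.
  18. (x6 \/ ~x3 \/ x1) — x1 is true.
  19. (x8 \/ x3) — x8 is true.
  20. (x10 \/ x5) — x5 is true.
  21. (~x6 \/ x2) — ~x6 is true.
  22. (x4 \/ ~x3 \/ x8) — x8 is true.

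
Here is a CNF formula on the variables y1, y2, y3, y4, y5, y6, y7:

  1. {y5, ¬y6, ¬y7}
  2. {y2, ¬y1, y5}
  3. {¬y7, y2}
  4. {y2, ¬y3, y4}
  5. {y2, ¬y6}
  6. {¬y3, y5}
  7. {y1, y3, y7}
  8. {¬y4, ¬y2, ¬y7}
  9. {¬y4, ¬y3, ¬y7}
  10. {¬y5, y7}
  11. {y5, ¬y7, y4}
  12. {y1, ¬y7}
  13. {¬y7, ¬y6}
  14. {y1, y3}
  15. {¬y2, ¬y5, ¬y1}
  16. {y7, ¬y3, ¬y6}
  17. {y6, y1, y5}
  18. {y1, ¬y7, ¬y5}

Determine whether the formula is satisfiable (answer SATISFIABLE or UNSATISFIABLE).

SATISFIABLE

Set y1 = True and propagate.
The remaining clauses are satisfied by y2 = True, y3 = False, y4 = False, y5 = False, y6 = False, y7 = False.
Every clause has at least one true literal under this assignment.
So y1=True, y2=True, y3=False, y4=False, y5=False, y6=False, y7=False is a satisfying assignment.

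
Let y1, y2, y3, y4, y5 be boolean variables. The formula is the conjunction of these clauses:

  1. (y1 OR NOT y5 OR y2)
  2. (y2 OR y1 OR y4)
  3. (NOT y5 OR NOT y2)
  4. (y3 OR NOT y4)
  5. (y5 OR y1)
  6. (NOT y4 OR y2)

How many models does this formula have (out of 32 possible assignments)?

7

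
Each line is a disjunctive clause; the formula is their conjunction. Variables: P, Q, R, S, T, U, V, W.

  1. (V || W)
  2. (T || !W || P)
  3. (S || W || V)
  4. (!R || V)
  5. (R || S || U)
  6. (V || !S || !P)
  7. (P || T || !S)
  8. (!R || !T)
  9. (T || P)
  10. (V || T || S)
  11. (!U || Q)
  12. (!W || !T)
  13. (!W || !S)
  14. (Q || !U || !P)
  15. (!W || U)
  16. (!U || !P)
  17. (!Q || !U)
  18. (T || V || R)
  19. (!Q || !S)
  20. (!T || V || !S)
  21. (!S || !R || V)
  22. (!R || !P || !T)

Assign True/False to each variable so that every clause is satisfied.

P = True, Q = False, R = False, S = True, T = True, U = False, V = True, W = False

Pure literal: V appears only positively; assign V = True.
Set P = True and propagate.
  then U is forced to False.
  then W is forced to False.
Try Q = False.
Set R = False and propagate.
  then S is forced to True.
T is now unconstrained; take T = True.
Check each clause:
  1. (W || V) — V is true.
  2. (P || !W || T) — !W is true.
  3. (S || W || V) — S is true.
  4. (V || !R) — !R is true.
  5. (U || R || S) — S is true.
  6. (V || !P || !S) — V is true.
  7. (T || !S || P) — P is true.
  8. (!T || !R) — !R is true.
  9. (T || P) — P is true.
  10. (T || S || V) — S is true.
  11. (!U || Q) — !U is true.
  12. (!W || !T) — !W is true.
  13. (!W || !S) — !W is true.
  14. (!U || !P || Q) — !U is true.
  15. (!W || U) — !W is true.
  16. (!U || !P) — !U is true.
  17. (!U || !Q) — !U is true.
  18. (T || R || V) — T is true.
  19. (!Q || !S) — !Q is true.
  20. (!T || !S || V) — V is true.
  21. (V || !S || !R) — !R is true.
  22. (!R || !T || !P) — !R is true.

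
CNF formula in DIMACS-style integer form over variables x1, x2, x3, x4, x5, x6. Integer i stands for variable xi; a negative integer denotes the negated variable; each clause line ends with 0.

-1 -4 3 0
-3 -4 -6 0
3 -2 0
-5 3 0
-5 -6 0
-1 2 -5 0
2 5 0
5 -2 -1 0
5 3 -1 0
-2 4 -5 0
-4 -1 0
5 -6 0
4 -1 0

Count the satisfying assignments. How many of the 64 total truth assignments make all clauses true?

Satisfying assignments:
  x1=F x2=F x3=T x4=F x5=T x6=F
  x1=F x2=F x3=T x4=T x5=T x6=F
  x1=F x2=T x3=T x4=F x5=F x6=F
  x1=F x2=T x3=T x4=T x5=F x6=F
  x1=F x2=T x3=T x4=T x5=T x6=F
Count: 5.

5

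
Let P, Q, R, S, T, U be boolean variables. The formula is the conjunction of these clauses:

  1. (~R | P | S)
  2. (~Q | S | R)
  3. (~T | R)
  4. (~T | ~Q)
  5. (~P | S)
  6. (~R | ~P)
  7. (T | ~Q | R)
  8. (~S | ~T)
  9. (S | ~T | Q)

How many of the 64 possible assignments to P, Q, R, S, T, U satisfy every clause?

10

Split on R, then S.
  R=1, S=1: remaining (P,Q,T,U) ∈ {(0,0,0,0); (0,0,0,1); (0,1,0,0); (0,1,0,1)} — 4.
  R=1, S=0: a clause becomes empty — 0.
  R=0, S=1: remaining (P,Q,T,U) ∈ {(0,0,0,0); (0,0,0,1); (1,0,0,0); (1,0,0,1)} — 4.
  R=0, S=0: remaining (P,Q,T,U) ∈ {(0,0,0,0); (0,0,0,1)} — 2.
Total: 4 + 0 + 4 + 2 = 10.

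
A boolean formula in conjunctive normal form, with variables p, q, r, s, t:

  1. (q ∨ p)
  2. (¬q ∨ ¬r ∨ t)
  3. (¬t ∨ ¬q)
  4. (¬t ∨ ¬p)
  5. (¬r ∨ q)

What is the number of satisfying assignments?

6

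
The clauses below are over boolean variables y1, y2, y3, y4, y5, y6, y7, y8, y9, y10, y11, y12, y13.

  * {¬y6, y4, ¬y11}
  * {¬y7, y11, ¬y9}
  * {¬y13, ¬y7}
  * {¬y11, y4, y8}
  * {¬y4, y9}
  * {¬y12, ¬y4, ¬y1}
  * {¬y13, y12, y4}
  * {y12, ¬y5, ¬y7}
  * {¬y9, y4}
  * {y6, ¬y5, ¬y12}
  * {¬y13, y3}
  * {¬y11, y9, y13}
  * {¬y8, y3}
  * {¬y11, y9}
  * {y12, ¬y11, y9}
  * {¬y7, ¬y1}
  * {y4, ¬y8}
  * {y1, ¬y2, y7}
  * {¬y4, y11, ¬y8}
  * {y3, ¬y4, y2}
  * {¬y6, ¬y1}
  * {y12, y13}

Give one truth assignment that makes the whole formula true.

y1=T, y2=T, y3=T, y4=T, y5=F, y6=F, y7=F, y8=F, y9=T, y10=T, y11=T, y12=F, y13=T

Check each clause:
  1. {¬y11, ¬y6, y4} — ¬y6 is true.
  2. {¬y7, ¬y9, y11} — ¬y7 is true.
  3. {¬y7, ¬y13} — ¬y7 is true.
  4. {y8, ¬y11, y4} — y4 is true.
  5. {¬y4, y9} — y9 is true.
  6. {¬y12, ¬y1, ¬y4} — ¬y12 is true.
  7. {¬y13, y12, y4} — y4 is true.
  8. {¬y7, ¬y5, y12} — ¬y7 is true.
  9. {y4, ¬y9} — y4 is true.
  10. {¬y5, ¬y12, y6} — ¬y5 is true.
  11. {y3, ¬y13} — y3 is true.
  12. {y9, y13, ¬y11} — y9 is true.
  13. {y3, ¬y8} — ¬y8 is true.
  14. {¬y11, y9} — y9 is true.
  15. {y12, y9, ¬y11} — y9 is true.
  16. {¬y7, ¬y1} — ¬y7 is true.
  17. {¬y8, y4} — ¬y8 is true.
  18. {y7, ¬y2, y1} — y1 is true.
  19. {y11, ¬y4, ¬y8} — ¬y8 is true.
  20. {¬y4, y2, y3} — y2 is true.
  21. {¬y1, ¬y6} — ¬y6 is true.
  22. {y13, y12} — y13 is true.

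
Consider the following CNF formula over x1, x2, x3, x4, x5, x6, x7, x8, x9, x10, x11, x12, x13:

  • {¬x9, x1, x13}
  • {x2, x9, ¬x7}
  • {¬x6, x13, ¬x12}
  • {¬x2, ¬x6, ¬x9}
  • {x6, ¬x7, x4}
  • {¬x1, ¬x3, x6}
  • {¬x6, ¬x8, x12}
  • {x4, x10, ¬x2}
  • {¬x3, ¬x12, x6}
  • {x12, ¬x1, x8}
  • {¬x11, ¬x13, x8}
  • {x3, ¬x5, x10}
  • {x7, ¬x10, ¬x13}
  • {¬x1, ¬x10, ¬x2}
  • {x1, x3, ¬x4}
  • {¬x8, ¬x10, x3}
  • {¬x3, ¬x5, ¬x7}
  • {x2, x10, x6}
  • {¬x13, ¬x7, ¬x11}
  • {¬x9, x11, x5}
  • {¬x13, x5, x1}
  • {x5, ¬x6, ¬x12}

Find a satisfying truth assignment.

x1=0  x2=1  x3=1  x4=0  x5=0  x6=1  x7=0  x8=0  x9=0  x10=1  x11=1  x12=0  x13=0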